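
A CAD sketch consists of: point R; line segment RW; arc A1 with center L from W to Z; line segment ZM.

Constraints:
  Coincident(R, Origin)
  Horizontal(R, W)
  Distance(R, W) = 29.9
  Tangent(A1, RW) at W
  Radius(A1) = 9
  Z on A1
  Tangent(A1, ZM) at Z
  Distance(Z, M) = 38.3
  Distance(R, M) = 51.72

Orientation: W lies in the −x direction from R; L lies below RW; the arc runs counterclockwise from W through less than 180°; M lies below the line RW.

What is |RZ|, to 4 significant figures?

40.13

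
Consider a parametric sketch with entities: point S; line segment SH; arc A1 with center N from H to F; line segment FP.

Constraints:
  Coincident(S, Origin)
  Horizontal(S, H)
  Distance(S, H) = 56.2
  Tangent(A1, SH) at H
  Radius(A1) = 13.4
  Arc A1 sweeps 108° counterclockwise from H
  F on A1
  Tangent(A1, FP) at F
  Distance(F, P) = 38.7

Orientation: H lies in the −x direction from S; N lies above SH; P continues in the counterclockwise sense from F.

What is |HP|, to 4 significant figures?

54.35

S is at the origin; S and H share the same y with |SH| = 56.2 and H on the −x side, so H = (-56.20, 0.000). The tangent condition forces NH to be normal to SH, so N = H + (0, 13.4) = (-56.20, 13.40). On A1, H sits at bearing -90° from N; a 108° counterclockwise sweep puts F at bearing 18°, so F = N + 13.4·(cos 18°, sin 18°) = (-43.46, 17.54). Since A1 is tangent to FP there, NF ⟂ FP, so FP runs along (−sin 18°, cos 18°); with |FP| = 38.7, P = (-55.41, 54.35). Then |HP| = |P − H| = 54.35.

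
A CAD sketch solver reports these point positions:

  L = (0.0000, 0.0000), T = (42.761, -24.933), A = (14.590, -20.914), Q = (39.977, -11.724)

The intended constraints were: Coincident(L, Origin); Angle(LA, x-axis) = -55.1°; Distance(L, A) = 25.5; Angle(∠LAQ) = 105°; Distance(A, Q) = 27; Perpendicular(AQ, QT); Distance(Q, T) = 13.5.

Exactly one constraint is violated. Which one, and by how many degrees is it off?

Perpendicular(AQ, QT) — off by 8.00°.

L = (0.00, 0.00) ✓; LA at -55.10° ✓; |LA| = 25.50 ✓; ∠LAQ = 105.0° ✓; |AQ| = 27.00 ✓; ∠(AQ, QT) = 98.00° ✗; |QT| = 13.50 ✓.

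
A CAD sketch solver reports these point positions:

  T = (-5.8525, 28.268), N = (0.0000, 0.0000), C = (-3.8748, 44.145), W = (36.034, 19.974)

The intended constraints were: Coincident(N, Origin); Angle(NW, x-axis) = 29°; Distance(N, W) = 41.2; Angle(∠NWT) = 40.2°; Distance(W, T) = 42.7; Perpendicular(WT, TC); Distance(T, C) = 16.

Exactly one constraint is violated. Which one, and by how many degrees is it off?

Perpendicular(WT, TC) — off by 4.10°.

N = (0.00, 0.00) ✓; NW at 29.00° ✓; |NW| = 41.20 ✓; ∠NWT = 40.20° ✓; |WT| = 42.70 ✓; ∠(WT, TC) = 85.90° ✗; |TC| = 16.00 ✓.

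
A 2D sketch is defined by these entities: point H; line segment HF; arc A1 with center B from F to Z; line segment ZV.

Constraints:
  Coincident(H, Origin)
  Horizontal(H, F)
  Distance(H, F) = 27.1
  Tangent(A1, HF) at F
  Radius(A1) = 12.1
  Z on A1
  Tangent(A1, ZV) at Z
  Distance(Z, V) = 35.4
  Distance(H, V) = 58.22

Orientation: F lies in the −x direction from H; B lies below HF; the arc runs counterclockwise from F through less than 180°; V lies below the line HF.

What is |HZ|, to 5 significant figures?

41.618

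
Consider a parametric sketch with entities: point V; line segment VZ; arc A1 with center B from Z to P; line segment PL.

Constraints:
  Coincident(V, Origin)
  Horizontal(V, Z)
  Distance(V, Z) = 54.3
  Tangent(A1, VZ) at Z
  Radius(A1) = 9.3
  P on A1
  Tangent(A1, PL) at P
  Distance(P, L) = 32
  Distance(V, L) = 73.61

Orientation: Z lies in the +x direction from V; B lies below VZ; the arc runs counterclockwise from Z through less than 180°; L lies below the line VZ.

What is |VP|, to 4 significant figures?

47.93

Checks: |BP| = 9.300 ✓; ∠(BP, PL) = 90.00° ✓; |PL| = 32.00 ✓; |VL| = 73.61 ✓.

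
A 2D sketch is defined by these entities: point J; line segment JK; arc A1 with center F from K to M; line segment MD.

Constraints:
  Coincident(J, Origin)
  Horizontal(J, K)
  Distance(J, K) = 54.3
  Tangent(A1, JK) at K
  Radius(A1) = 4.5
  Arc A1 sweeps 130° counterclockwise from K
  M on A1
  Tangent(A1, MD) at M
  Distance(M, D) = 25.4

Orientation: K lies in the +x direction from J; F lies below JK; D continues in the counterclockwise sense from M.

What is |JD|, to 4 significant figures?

72.35

J is at the origin; JK is horizontal with |JK| = 54.3 and K on the +x side, so K = (54.30, 0.000). Since A1 is tangent to JK there, FK ⟂ JK, so F = K + (0, -4.5) = (54.30, -4.500). On A1, K sits at bearing 90° from F; a 130° counterclockwise sweep puts M at bearing 220°, so M = F + 4.5·(cos 220°, sin 220°) = (50.85, -7.393). The tangent condition forces FM to be normal to MD, so MD runs along (−sin 220°, cos 220°); with |MD| = 25.4, D = (67.18, -26.85). Then |JD| = |D − J| = 72.35.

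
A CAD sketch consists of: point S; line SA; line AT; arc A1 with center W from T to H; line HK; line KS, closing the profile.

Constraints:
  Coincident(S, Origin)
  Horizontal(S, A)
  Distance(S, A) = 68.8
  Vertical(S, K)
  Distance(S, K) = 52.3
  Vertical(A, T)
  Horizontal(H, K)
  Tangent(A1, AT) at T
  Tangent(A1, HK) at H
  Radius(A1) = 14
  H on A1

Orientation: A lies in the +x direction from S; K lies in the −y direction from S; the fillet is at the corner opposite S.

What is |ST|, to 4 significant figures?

78.74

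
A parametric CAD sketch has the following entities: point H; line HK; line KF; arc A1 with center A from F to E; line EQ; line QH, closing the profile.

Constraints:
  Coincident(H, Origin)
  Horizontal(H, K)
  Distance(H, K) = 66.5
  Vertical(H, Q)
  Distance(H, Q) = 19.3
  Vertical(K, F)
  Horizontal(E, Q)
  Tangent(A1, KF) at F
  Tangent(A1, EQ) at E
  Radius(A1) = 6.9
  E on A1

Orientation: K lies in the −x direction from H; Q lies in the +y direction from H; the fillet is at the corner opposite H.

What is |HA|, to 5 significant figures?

60.876

H is at the origin; H and K share the same y with |HK| = 66.5 and K on the −x side, so K = (-66.500, 0.0000). H and Q share the same x with |HQ| = 19.3 and Q on the +y side, so Q = (0.0000, 19.300). The virtual corner opposite H is at (-66.500, 19.300). Tangency of A1 to KF means the radius AF is perpendicular to KF and tangency of A1 to EQ means the radius AE is perpendicular to EQ, with radius 6.9, so the center A sits 6.9 in from both sides at A = (-59.600, 12.400). Then |HA| = |A − H| = 60.876.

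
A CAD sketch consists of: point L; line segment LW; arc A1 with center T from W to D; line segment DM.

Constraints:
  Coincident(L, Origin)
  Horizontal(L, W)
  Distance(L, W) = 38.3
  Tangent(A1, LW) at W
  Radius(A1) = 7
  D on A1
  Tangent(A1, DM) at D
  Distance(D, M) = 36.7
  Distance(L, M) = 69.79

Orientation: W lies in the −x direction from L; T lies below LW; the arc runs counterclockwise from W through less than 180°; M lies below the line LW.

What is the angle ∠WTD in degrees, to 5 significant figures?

68.833°

L is at the origin; LW is horizontal with |LW| = 38.3 and W on the −x side, so W = (-38.300, 0.0000). Tangency of A1 to LW means the radius TW is perpendicular to LW, so T = W + (0, -7) = (-38.300, -7.0000). Since TD ⟂ DM (tangency), |TM| = √(7.0² + 36.7²) = 37.362 regardless of where D sits on A1. So M lies on both circle(L, 69.79) and circle(T, 37.362); the below-LW intersection is M = (-58.080, -38.696). D is the foot of the tangent from M: D = (-44.828, -4.4724).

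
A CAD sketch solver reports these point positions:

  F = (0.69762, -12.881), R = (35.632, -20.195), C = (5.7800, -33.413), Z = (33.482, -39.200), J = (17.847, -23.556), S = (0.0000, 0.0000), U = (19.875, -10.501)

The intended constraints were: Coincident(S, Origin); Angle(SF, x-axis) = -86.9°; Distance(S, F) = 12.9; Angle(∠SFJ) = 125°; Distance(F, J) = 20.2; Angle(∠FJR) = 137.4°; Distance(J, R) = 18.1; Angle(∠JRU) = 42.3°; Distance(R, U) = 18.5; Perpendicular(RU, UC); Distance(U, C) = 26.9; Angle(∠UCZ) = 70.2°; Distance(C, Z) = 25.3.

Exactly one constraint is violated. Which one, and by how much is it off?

Distance(C, Z) = 25.3 — off by 3.00.

S = (0.00, 0.00) ✓; SF at -86.90° ✓; |SF| = 12.90 ✓; ∠SFJ = 125.0° ✓; |FJ| = 20.20 ✓; ∠FJR = 137.4° ✓; |JR| = 18.10 ✓; ∠JRU = 42.30° ✓; |RU| = 18.50 ✓; ∠(RU, UC) = 90.00° ✓; |UC| = 26.90 ✓; ∠UCZ = 70.20° ✓; |CZ| = 28.30 ✗.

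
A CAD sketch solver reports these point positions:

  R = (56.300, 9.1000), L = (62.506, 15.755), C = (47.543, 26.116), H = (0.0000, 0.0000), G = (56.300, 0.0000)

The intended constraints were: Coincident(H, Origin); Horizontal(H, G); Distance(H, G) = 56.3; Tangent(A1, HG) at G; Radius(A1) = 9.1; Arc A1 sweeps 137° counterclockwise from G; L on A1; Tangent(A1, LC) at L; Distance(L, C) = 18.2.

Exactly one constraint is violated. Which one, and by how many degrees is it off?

Tangent(A1, LC) at L — off by 8.30°.

H = (0.00, 0.00) ✓; H.y = 0.00, G.y = 0.00 ✓; |HG| = 56.30 ✓; ∠(RG, GH) = 90.00° ✓; |RG| = 9.100 ✓; bearing(R→L) − bearing(R→G) = 137.0° ✓; |RL| = 9.100 ✓; ∠(RL, LC) = 81.70° ✗; |LC| = 18.20 ✓.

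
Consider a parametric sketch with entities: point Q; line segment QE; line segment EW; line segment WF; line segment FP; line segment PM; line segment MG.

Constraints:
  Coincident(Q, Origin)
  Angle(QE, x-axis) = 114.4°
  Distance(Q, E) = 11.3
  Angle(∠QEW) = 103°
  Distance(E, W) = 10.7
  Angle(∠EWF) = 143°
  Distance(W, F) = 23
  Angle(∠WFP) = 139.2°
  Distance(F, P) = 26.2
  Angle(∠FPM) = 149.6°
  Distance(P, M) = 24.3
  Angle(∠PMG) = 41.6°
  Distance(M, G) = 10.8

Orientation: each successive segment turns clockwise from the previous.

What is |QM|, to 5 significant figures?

59.400

Q is at the origin; QE runs at 114.4° with length 11.3, so E = (-4.6681, 10.291). ∠QEW = 103.0° gives EW at 37.400° from the x-axis; with |EW| = 10.7, W = (3.8322, 16.790). ∠EWF = 143.0° gives WF at 0.40000° from the x-axis; with |WF| = 23.0, F = (26.832, 16.950). ∠WFP = 139.2° gives FP at -40.400° from the x-axis; with |FP| = 26.2, P = (46.784, -0.030526). ∠FPM = 149.6° gives PM at -70.800° from the x-axis; with |PM| = 24.3, M = (54.775, -22.979). Then |QM| = |M − Q| = 59.400.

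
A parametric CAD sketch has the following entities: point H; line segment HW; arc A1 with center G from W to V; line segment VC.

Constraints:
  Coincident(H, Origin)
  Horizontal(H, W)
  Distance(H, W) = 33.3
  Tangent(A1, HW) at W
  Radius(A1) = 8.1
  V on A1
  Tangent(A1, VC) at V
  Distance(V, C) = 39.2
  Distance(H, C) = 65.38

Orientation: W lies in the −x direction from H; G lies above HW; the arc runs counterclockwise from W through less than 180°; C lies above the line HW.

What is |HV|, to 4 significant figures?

29.08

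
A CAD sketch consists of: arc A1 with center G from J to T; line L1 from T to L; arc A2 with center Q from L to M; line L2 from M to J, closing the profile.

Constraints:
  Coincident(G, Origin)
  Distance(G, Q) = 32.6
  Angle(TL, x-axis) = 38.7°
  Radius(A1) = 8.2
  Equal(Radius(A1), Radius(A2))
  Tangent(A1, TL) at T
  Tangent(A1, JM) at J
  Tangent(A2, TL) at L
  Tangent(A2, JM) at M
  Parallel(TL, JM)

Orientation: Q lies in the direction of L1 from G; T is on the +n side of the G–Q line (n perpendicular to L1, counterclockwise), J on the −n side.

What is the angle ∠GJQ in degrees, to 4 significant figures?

75.88°

The slot axis is L1's direction at 38.7°, so u = (cos 38.7°, sin 38.7°) = (0.7804, 0.6252) and n = (−sin 38.7°, cos 38.7°) = (-0.6252, 0.7804). G is at the origin and Q lies 32.6 along u from G, so Q = 32.6·u = (25.44, 20.38). Tangency of A1 to both parallel lines with radius 8.2 puts T and J at G ± 8.2·n: T = (-5.127, 6.400), J = (5.127, -6.400). Then cos ∠GJQ = JG·JQ / (|JG||JQ|), giving 75.88°.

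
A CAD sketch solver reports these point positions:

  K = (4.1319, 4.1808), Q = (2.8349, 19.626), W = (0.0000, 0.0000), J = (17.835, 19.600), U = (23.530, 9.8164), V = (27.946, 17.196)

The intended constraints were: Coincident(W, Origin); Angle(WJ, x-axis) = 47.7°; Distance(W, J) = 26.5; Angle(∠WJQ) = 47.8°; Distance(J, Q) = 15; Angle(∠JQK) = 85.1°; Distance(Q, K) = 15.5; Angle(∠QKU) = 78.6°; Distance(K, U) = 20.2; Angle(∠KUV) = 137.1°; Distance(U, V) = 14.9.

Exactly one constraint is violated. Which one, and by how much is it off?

Distance(U, V) = 14.9 — off by 6.30.

W = (0.00, 0.00) ✓; WJ at 47.70° ✓; |WJ| = 26.50 ✓; ∠WJQ = 47.80° ✓; |JQ| = 15.00 ✓; ∠JQK = 85.10° ✓; |QK| = 15.50 ✓; ∠QKU = 78.60° ✓; |KU| = 20.20 ✓; ∠KUV = 137.1° ✓; |UV| = 8.600 ✗.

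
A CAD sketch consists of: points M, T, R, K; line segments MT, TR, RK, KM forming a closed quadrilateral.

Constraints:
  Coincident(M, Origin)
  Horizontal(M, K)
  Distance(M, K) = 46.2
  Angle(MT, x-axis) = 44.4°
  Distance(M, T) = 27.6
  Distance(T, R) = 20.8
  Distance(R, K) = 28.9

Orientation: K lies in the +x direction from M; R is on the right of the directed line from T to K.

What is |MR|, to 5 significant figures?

17.384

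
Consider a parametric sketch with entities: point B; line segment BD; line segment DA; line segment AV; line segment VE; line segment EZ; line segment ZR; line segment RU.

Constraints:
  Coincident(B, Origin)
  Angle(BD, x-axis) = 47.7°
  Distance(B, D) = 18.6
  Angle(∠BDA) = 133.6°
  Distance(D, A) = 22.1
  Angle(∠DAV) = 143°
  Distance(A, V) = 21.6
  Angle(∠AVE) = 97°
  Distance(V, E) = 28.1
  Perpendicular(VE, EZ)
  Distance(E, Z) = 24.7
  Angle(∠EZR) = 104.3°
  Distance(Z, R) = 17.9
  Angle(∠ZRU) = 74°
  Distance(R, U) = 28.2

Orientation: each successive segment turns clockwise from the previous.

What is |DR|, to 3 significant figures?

11.7

B is at the origin; BD runs at 47.7° with length 18.6, so D = (12.5, 13.8). ∠BDA = 133.6° gives DA at 1.30° from the x-axis; with |DA| = 22.1, A = (34.6, 14.3). ∠DAV = 143.0° gives AV at -35.7° from the x-axis; with |AV| = 21.6, V = (52.2, 1.65). ∠AVE = 97.0° gives VE at -119° from the x-axis; with |VE| = 28.1, E = (38.7, -23.0). VE ⟂ EZ, so EZ runs at 151°; with |EZ| = 24.7, Z = (17.0, -11.1). ∠EZR = 104.3° gives ZR at 75.6° from the x-axis; with |ZR| = 17.9, R = (21.4, 6.21). Then |DR| = |R − D| = 11.7.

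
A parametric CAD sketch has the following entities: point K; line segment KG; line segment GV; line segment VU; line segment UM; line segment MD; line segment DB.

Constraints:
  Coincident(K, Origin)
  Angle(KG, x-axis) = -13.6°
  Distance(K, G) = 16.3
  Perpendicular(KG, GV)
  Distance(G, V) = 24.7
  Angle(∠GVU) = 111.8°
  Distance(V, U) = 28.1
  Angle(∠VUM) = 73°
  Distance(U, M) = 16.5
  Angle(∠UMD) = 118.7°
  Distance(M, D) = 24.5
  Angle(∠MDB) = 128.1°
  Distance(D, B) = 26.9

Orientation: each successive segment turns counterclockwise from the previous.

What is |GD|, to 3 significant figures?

8.74

∠VUM = 73.0° gives UM at -108° from the x-axis; with |UM| = 16.5, M = (-6.46, 20.8). ∠UMD = 118.7° gives MD at -47.1° from the x-axis; with |MD| = 24.5, D = (10.2, 2.85). Then |GD| = |D − G| = 8.74.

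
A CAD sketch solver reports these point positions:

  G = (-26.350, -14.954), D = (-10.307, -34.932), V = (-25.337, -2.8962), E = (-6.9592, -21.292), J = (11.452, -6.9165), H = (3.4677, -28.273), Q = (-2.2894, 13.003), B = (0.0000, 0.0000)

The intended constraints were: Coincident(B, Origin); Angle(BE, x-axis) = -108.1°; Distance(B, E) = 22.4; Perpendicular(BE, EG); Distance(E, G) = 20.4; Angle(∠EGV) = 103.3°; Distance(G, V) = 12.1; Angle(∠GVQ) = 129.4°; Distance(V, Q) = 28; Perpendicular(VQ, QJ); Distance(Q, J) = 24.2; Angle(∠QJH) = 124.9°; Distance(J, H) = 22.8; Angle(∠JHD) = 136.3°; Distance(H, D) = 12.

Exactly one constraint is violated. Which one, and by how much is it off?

Distance(H, D) = 12 — off by 3.30.

B = (0.00, 0.00) ✓; BE at -108.1° ✓; |BE| = 22.40 ✓; ∠(BE, EG) = 90.00° ✓; |EG| = 20.40 ✓; ∠EGV = 103.3° ✓; |GV| = 12.10 ✓; ∠GVQ = 129.4° ✓; |VQ| = 28.00 ✓; ∠(VQ, QJ) = 90.00° ✓; |QJ| = 24.20 ✓; ∠QJH = 124.9° ✓; |JH| = 22.80 ✓; ∠JHD = 136.3° ✓; |HD| = 15.30 ✗.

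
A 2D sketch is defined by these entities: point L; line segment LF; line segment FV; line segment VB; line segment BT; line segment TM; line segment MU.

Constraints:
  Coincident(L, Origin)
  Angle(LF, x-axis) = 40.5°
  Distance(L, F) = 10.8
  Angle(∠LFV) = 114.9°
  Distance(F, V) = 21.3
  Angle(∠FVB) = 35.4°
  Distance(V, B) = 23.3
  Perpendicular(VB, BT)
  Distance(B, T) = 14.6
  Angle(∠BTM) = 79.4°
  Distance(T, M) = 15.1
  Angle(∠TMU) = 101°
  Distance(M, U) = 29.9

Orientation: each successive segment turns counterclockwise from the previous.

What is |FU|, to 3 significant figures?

31.8

∠BTM = 79.4° gives TM at 80.8° from the x-axis; with |TM| = 15.1, M = (10.7, 15.6). ∠TMU = 101.0° gives MU at 160° from the x-axis; with |MU| = 29.9, U = (-17.3, 25.9). Then |FU| = |U − F| = 31.8.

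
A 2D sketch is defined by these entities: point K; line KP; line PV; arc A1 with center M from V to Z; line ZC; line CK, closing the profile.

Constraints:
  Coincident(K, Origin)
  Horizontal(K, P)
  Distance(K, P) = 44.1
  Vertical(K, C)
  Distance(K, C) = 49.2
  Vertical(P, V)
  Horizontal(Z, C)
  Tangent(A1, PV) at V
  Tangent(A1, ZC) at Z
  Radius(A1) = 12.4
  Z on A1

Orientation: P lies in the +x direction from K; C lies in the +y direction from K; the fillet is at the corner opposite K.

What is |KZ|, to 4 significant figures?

58.53

K is at the origin; KP is horizontal with |KP| = 44.1 and P on the +x side, so P = (44.10, 0.000). K and C share the same x with |KC| = 49.2 and C on the +y side, so C = (0.000, 49.20). The virtual corner opposite K is at (44.10, 49.20). Since A1 is tangent to PV there, MV ⟂ PV and tangency of A1 to ZC means the radius MZ is perpendicular to ZC, with radius 12.4, so the center M sits 12.4 in from both sides at M = (31.70, 36.80). That places the tangent points at V = (44.10, 36.80) on PV and Z = (31.70, 49.20) on ZC. Then |KZ| = |Z − K| = 58.53.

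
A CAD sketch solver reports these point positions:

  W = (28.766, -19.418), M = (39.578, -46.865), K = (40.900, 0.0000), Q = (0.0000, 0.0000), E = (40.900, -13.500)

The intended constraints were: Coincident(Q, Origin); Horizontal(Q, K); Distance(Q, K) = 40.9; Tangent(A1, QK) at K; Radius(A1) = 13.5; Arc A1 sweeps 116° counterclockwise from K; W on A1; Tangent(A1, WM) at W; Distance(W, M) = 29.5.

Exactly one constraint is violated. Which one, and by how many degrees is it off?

Tangent(A1, WM) at W — off by 4.50°.

Q = (0.00, 0.00) ✓; Q.y = 0.00, K.y = 0.00 ✓; |QK| = 40.90 ✓; ∠(EK, KQ) = 90.00° ✓; |EK| = 13.50 ✓; bearing(E→W) − bearing(E→K) = 116.0° ✓; |EW| = 13.50 ✓; ∠(EW, WM) = 94.50° ✗; |WM| = 29.50 ✓.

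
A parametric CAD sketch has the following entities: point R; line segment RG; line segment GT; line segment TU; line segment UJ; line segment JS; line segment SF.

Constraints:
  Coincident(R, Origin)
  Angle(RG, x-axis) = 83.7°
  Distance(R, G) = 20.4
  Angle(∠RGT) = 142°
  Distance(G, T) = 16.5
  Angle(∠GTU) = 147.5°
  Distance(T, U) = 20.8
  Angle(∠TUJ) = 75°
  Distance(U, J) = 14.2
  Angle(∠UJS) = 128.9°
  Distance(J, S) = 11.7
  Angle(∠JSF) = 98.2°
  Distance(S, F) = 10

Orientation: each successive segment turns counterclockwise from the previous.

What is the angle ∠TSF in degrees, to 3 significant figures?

12.9°

R is at the origin; RG runs at 83.7° with length 20.4, so G = (2.24, 20.3). ∠RGT = 142.0° gives GT at 122° from the x-axis; with |GT| = 16.5, T = (-6.43, 34.3). ∠GTU = 147.5° gives TU at 154° from the x-axis; with |TU| = 20.8, U = (-25.2, 43.4). ∠TUJ = 75.0° gives UJ at -101° from the x-axis; with |UJ| = 14.2, J = (-27.8, 29.4). ∠UJS = 128.9° gives JS at -49.7° from the x-axis; with |JS| = 11.7, S = (-20.3, 20.5). ∠JSF = 98.2° gives SF at 32.1° from the x-axis; with |SF| = 10.0, F = (-11.8, 25.8). Then cos ∠TSF = ST·SF / (|ST||SF|), giving 12.9°.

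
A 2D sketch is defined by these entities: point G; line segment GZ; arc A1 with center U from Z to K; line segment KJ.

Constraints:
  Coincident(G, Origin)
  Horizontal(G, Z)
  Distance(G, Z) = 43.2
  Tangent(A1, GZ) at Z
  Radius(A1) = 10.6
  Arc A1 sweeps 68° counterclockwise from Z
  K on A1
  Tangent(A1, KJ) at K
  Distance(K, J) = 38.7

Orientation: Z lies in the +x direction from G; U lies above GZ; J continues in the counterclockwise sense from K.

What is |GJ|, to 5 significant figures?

79.793

G is at the origin; GZ is horizontal with |GZ| = 43.2 and Z on the +x side, so Z = (43.200, 0.0000). The tangent condition forces UZ to be normal to GZ, so U = Z + (0, 10.6) = (43.200, 10.600). On A1, Z sits at bearing -90° from U; a 68° counterclockwise sweep puts K at bearing -22°, so K = U + 10.6·(cos -22°, sin -22°) = (53.028, 6.6292). Tangency of A1 to KJ means the radius UK is perpendicular to KJ, so KJ runs along (−sin -22°, cos -22°); with |KJ| = 38.7, J = (67.525, 42.511). Then |GJ| = |J − G| = 79.793.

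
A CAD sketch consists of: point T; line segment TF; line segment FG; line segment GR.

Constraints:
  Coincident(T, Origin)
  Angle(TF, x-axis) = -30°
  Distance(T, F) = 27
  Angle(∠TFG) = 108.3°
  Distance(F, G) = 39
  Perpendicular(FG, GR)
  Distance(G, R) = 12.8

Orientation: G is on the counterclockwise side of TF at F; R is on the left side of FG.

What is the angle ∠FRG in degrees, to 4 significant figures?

71.83°

T is at the origin; TF runs at -30.0° with length 27.0, so F = 27.0·(cos -30.0°, sin -30.0°) = (23.38, -13.50). ∠TFG = 108.3°, so FG runs at -30.0° + (180° − 108.3°) = 41.70° from the x-axis; with |FG| = 39.0, G = F + 39.0·(cos 41.70°, sin 41.70°) = (52.50, 12.44). FG ⟂ GR; with |GR| = 12.8 on the left of FG, R = G + 12.8·(-0.6652, 0.7466) = (43.99, 22.00). Then cos ∠FRG = RF·RG / (|RF||RG|), giving 71.83°.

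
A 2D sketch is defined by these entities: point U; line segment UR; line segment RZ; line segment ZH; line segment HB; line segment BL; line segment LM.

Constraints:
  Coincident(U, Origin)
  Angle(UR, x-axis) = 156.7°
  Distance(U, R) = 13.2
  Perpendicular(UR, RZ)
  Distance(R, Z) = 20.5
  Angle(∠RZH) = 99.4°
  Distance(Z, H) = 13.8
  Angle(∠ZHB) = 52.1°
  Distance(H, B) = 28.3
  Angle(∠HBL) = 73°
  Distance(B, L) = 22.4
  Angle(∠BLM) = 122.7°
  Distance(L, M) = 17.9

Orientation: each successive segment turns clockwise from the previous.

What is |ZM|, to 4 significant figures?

15.88

U is at the origin; UR runs at 156.7° with length 13.2, so R = (-12.12, 5.221). The perpendicularity gives RZ at right angles to UR, so RZ runs at 66.70°; with |RZ| = 20.5, Z = (-4.015, 24.05). ∠RZH = 99.4° gives ZH at -13.90° from the x-axis; with |ZH| = 13.8, H = (9.381, 20.73). ∠ZHB = 52.1° gives HB at -141.8° from the x-axis; with |HB| = 28.3, B = (-12.86, 3.233). ∠HBL = 73.0° gives BL at 111.2° from the x-axis; with |BL| = 22.4, L = (-20.96, 24.12). ∠BLM = 122.7° gives LM at 53.90° from the x-axis; with |LM| = 17.9, M = (-10.41, 38.58). Then |ZM| = |M − Z| = 15.88.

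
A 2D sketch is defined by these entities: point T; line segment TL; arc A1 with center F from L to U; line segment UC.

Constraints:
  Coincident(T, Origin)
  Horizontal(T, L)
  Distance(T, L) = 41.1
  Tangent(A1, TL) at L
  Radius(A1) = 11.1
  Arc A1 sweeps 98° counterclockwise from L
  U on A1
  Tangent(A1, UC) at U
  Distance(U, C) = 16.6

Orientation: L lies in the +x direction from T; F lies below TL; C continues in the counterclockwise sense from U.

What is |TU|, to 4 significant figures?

32.66

The tangent condition forces FL to be normal to TL, so F = L + (0, -11.1) = (41.10, -11.10). On A1, L sits at bearing 90° from F; a 98° counterclockwise sweep puts U at bearing 188°, so U = F + 11.1·(cos 188°, sin 188°) = (30.11, -12.64). Then |TU| = |U − T| = 32.66.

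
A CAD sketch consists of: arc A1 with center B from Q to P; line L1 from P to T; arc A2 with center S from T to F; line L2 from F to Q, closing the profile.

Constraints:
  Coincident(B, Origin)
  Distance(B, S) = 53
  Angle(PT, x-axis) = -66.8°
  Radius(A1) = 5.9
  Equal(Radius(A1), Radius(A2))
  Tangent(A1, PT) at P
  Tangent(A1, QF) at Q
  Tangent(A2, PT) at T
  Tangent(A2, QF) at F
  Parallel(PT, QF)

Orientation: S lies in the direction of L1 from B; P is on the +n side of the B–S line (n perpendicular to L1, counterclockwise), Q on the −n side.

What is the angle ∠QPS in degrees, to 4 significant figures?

83.65°

The slot axis is L1's direction at -66.8°, so u = (cos -66.8°, sin -66.8°) = (0.3939, -0.9191) and n = (−sin -66.8°, cos -66.8°) = (0.9191, 0.3939). B is at the origin and S lies 53.0 along u from B, so S = 53.0·u = (20.88, -48.71). Tangency of A1 to both parallel lines with radius 5.9 puts P and Q at B ± 5.9·n: P = (5.423, 2.324), Q = (-5.423, -2.324). Then cos ∠QPS = PQ·PS / (|PQ||PS|), giving 83.65°.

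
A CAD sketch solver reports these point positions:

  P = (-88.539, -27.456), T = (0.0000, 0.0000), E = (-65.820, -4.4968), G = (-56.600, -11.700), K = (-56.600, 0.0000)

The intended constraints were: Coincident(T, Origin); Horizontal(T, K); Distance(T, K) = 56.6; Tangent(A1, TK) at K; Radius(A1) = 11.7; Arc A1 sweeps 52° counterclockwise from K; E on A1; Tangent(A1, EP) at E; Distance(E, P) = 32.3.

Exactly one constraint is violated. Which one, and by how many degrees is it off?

Tangent(A1, EP) at E — off by 6.70°.

T = (0.00, 0.00) ✓; T.y = 0.00, K.y = 0.00 ✓; |TK| = 56.60 ✓; ∠(GK, KT) = 90.00° ✓; |GK| = 11.70 ✓; bearing(G→E) − bearing(G→K) = 52.00° ✓; |GE| = 11.70 ✓; ∠(GE, EP) = 96.70° ✗; |EP| = 32.30 ✓.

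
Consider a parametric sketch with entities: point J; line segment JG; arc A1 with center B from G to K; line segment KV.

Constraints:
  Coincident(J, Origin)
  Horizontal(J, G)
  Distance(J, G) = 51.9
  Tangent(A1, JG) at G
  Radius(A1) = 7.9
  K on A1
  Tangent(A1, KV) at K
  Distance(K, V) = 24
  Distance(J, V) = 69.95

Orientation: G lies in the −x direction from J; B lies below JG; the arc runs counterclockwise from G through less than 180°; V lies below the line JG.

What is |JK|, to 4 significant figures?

60.13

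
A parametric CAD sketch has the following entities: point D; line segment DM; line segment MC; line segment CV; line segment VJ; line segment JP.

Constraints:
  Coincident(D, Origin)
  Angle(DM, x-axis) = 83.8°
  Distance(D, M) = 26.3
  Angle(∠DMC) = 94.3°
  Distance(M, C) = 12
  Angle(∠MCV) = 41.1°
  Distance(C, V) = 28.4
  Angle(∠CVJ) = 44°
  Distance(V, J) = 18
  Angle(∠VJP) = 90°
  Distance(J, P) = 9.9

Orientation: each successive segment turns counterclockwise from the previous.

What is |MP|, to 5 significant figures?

2.5494

D is at the origin; DM runs at 83.8° with length 26.3, so M = (2.8404, 26.146). ∠DMC = 94.3° gives MC at 169.50° from the x-axis; with |MC| = 12.0, C = (-8.9587, 28.333). ∠MCV = 41.1° gives CV at -51.600° from the x-axis; with |CV| = 28.4, V = (8.6819, 6.0761). ∠CVJ = 44.0° gives VJ at 84.400° from the x-axis; with |VJ| = 18.0, J = (10.438, 23.990). ∠VJP = 90.0° gives JP at 174.40° from the x-axis; with |JP| = 9.9, P = (0.58566, 24.956). Then |MP| = |P − M| = 2.5494.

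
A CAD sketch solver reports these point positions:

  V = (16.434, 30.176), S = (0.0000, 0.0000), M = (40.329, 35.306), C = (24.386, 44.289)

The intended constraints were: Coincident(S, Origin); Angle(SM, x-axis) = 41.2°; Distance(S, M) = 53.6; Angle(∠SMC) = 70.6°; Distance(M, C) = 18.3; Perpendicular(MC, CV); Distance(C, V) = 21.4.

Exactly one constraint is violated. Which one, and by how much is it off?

Distance(C, V) = 21.4 — off by 5.20.

S = (0.00, 0.00) ✓; SM at 41.20° ✓; |SM| = 53.60 ✓; ∠SMC = 70.60° ✓; |MC| = 18.30 ✓; ∠(MC, CV) = 90.00° ✓; |CV| = 16.20 ✗.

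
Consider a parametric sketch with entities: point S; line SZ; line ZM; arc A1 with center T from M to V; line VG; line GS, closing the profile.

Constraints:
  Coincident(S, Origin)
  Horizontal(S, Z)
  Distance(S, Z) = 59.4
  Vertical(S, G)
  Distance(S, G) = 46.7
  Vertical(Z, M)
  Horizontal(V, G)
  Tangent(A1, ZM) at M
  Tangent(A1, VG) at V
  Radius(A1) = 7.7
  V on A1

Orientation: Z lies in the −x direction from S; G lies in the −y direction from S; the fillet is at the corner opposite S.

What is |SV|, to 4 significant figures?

69.67

The virtual corner opposite S is at (-59.40, -46.70). The tangent condition forces TM to be normal to ZM and the tangent condition forces TV to be normal to VG, with radius 7.7, so the center T sits 7.7 in from both sides at T = (-51.70, -39.00). That places the tangent points at M = (-59.40, -39.00) on ZM and V = (-51.70, -46.70) on VG. Then |SV| = |V − S| = 69.67.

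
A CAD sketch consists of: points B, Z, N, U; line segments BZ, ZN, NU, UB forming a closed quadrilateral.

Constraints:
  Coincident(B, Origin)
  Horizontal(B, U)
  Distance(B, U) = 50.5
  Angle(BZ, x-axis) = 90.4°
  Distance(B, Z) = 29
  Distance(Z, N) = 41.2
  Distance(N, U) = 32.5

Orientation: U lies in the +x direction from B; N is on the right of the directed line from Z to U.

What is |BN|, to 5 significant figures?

20.321

B is at the origin; BU is horizontal with |BU| = 50.5 and U in +x, so U = (50.5, 0). BZ runs at 90.4° with |BZ| = 29.0, so Z = (-0.20246, 28.999). N is determined by |ZN| = 41.2 and |NU| = 32.5 together: it lies at the intersection of circle(Z, 41.2) and circle(U, 32.5). With |ZU| = 58.410, the foot of the radical line on ZU is 34.694 from Z and the perpendicular offset is √(41.2² − 34.694²) = 22.221. Taking the right-of-ZU solution: N = (18.881, -7.5147).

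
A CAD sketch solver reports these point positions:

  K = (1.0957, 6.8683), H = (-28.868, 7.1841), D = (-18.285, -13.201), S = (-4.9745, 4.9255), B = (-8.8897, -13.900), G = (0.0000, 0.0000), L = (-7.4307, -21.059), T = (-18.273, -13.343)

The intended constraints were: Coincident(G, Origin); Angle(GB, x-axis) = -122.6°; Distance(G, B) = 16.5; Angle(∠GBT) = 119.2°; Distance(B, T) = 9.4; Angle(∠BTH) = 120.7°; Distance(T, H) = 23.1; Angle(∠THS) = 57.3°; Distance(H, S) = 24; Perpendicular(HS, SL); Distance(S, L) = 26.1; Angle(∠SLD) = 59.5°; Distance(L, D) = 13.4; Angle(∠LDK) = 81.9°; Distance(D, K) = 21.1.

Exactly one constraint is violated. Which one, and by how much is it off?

Distance(D, K) = 21.1 — off by 6.80.

G = (0.00, 0.00) ✓; GB at -122.6° ✓; |GB| = 16.50 ✓; ∠GBT = 119.2° ✓; |BT| = 9.400 ✓; ∠BTH = 120.7° ✓; |TH| = 23.10 ✓; ∠THS = 57.30° ✓; |HS| = 24.00 ✓; ∠(HS, SL) = 90.00° ✓; |SL| = 26.10 ✓; ∠SLD = 59.50° ✓; |LD| = 13.40 ✓; ∠LDK = 81.90° ✓; |DK| = 27.90 ✗.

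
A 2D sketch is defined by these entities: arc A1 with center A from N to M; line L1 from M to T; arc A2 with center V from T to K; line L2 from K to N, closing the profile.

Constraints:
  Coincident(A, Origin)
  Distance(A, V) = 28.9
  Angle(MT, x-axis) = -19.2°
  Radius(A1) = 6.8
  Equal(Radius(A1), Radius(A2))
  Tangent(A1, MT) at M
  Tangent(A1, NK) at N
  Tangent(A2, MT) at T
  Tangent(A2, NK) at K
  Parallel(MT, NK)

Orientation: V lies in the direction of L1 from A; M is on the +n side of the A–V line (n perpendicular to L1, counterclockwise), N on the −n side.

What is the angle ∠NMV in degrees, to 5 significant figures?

76.759°

The slot axis is L1's direction at -19.2°, so u = (cos -19.2°, sin -19.2°) = (0.94438, -0.32887) and n = (−sin -19.2°, cos -19.2°) = (0.32887, 0.94438). A is at the origin and V lies 28.9 along u from A, so V = 28.9·u = (27.292, -9.5042). Tangency of A1 to both parallel lines with radius 6.8 puts M and N at A ± 6.8·n: M = (2.2363, 6.4218), N = (-2.2363, -6.4218). Then cos ∠NMV = MN·MV / (|MN||MV|), giving 76.759°.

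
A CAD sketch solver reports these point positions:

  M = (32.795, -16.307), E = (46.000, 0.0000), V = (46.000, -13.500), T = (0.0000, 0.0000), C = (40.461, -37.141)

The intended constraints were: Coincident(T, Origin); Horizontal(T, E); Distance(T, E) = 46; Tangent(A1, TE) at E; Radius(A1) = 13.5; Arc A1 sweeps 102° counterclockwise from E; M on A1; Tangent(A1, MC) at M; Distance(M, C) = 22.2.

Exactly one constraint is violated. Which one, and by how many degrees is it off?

Tangent(A1, MC) at M — off by 8.20°.

T = (0.00, 0.00) ✓; T.y = 0.00, E.y = 0.00 ✓; |TE| = 46.00 ✓; ∠(VE, ET) = 90.00° ✓; |VE| = 13.50 ✓; bearing(V→M) − bearing(V→E) = 102.0° ✓; |VM| = 13.50 ✓; ∠(VM, MC) = 81.80° ✗; |MC| = 22.20 ✓.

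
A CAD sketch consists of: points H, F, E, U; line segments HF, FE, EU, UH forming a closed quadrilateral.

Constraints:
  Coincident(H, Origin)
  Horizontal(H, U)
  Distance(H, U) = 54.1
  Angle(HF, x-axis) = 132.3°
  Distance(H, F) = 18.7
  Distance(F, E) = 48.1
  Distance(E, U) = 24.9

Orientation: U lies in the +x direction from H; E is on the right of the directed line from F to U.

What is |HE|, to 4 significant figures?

31.38

H is at the origin; H and U share the same y with |HU| = 54.1 and U in +x, so U = (54.1, 0). HF runs at 132.3° with |HF| = 18.7, so F = (-12.59, 13.83). E is determined by |FE| = 48.1 and |EU| = 24.9 together: it lies at the intersection of circle(F, 48.1) and circle(U, 24.9). With |FU| = 68.10, the foot of the radical line on FU is 46.49 from F and the perpendicular offset is √(48.1² − 46.49²) = 12.36. Taking the right-of-FU solution: E = (30.42, -7.707).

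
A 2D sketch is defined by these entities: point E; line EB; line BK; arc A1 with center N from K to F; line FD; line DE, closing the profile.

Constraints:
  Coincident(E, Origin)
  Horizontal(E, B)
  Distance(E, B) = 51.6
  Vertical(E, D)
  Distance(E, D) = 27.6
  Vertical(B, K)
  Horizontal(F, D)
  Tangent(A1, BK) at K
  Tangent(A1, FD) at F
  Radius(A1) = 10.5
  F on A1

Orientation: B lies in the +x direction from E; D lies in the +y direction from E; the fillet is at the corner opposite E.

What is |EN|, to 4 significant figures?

44.52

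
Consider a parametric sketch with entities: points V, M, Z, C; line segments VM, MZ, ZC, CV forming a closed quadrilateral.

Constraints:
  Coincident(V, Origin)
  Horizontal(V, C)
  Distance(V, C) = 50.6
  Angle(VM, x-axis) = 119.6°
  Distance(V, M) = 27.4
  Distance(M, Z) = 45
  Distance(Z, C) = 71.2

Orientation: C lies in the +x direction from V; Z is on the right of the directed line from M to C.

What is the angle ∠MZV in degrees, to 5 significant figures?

34.717°

V is at the origin; VC is horizontal with |VC| = 50.6 and C in +x, so C = (50.6, 0). VM runs at 119.6° with |VM| = 27.4, so M = (-13.534, 23.824). Z is determined by |MZ| = 45.0 and |ZC| = 71.2 together: it lies at the intersection of circle(M, 45.0) and circle(C, 71.2). With |MC| = 68.416, the foot of the radical line on MC is 11.959 from M and the perpendicular offset is √(45.0² − 11.959²) = 43.382. Taking the right-of-MC solution: Z = (-17.431, -21.007).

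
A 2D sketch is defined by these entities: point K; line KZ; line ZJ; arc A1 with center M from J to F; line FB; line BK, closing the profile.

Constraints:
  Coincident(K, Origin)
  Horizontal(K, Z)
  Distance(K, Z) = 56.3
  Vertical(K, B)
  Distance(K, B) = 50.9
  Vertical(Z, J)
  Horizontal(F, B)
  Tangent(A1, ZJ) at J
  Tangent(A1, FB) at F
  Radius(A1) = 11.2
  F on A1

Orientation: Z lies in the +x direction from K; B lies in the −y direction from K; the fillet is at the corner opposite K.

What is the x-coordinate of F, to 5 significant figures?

45.100

The virtual corner opposite K is at (56.300, -50.900). A1 meets ZJ tangentially, so MJ is at right angles to ZJ and tangency of A1 to FB means the radius MF is perpendicular to FB, with radius 11.2, so the center M sits 11.2 in from both sides at M = (45.100, -39.700). That places the tangent points at J = (56.300, -39.700) on ZJ and F = (45.100, -50.900) on FB. So F.x = 45.100.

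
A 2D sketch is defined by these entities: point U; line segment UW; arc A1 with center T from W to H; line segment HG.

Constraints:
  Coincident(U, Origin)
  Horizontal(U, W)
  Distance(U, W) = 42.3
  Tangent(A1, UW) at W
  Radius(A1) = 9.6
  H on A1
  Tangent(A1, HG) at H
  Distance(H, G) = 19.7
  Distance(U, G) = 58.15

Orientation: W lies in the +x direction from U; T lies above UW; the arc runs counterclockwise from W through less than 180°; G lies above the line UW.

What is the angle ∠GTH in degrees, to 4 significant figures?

64.02°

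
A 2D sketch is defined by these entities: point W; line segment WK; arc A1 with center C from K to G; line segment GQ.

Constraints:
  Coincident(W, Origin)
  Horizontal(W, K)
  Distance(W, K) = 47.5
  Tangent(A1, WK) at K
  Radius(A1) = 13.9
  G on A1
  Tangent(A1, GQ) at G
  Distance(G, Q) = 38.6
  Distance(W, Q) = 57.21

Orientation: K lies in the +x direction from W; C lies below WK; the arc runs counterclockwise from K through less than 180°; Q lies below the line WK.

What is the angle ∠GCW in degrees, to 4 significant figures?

7.583°

W is at the origin; W and K share the same y with |WK| = 47.5 and K on the +x side, so K = (47.50, 0.000). The tangent condition forces CK to be normal to WK, so C = K + (0, -13.9) = (47.50, -13.90). Since CG ⟂ GQ (tangency), |CQ| = √(13.9² + 38.6²) = 41.03 regardless of where G sits on A1. So Q lies on both circle(W, 57.21) and circle(C, 41.03); the below-WK intersection is Q = (27.90, -49.94). G is the foot of the tangent from Q: G = (33.76, -11.79).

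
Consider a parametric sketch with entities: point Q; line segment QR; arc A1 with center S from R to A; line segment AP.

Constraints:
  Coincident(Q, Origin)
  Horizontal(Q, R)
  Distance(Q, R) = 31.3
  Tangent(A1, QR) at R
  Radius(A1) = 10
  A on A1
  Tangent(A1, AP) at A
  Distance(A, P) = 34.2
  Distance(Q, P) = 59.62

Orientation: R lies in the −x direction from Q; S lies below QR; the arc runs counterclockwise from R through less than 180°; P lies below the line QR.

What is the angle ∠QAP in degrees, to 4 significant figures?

101.3°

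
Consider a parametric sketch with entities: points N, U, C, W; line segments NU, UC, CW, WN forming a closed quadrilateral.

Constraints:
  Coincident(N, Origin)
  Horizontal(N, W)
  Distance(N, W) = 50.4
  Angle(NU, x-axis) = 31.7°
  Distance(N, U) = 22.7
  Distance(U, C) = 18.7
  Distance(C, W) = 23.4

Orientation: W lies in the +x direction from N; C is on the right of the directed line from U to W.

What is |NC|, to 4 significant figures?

27.94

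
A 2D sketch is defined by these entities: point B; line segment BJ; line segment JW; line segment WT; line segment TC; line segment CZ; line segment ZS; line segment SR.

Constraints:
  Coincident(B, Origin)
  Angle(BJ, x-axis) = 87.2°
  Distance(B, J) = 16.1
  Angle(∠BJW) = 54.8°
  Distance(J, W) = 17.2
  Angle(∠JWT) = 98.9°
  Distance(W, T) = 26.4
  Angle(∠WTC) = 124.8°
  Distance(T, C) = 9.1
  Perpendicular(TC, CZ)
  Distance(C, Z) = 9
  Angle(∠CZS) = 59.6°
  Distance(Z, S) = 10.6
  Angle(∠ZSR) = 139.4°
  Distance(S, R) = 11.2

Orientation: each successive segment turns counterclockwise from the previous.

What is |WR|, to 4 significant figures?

30.81

B is at the origin; BJ runs at 87.2° with length 16.1, so J = (0.7865, 16.08). ∠BJW = 54.8° gives JW at -147.6° from the x-axis; with |JW| = 17.2, W = (-13.74, 6.865). ∠JWT = 98.9° gives WT at -66.50° from the x-axis; with |WT| = 26.4, T = (-3.209, -17.35). ∠WTC = 124.8° gives TC at -11.30° from the x-axis; with |TC| = 9.1, C = (5.715, -19.13). TC is perpendicular to CZ, so CZ runs at 78.70°; with |CZ| = 9.0, Z = (7.478, -10.30). ∠CZS = 59.6° gives ZS at -160.9° from the x-axis; with |ZS| = 10.6, S = (-2.538, -13.77). ∠ZSR = 139.4° gives SR at -120.3° from the x-axis; with |SR| = 11.2, R = (-8.189, -23.44). Then |WR| = |R − W| = 30.81.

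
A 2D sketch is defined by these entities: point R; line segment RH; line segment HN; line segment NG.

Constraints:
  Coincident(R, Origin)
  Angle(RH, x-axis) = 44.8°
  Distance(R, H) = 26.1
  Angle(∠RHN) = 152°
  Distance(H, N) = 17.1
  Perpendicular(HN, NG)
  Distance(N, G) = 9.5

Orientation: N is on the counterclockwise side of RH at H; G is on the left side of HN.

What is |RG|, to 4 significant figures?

40.24

R is at the origin; RH runs at 44.8° with length 26.1, so H = 26.1·(cos 44.8°, sin 44.8°) = (18.52, 18.39). ∠RHN = 152.0°, so HN runs at 44.8° + (180° − 152.0°) = 72.80° from the x-axis; with |HN| = 17.1, N = H + 17.1·(cos 72.80°, sin 72.80°) = (23.58, 34.73). HN ⟂ NG; with |NG| = 9.5 on the left of HN, G = N + 9.5·(-0.9553, 0.2957) = (14.50, 37.54). Then |RG| = |G − R| = 40.24.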